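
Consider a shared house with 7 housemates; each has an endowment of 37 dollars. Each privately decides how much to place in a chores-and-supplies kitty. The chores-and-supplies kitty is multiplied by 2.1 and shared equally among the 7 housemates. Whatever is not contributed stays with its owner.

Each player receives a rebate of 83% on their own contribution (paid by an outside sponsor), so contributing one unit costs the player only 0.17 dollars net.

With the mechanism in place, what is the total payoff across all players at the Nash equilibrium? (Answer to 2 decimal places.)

758.87 dollars

With the mechanism, a contributed unit returns (2.1/7) / 0.17 = 1.7647 per unit of net cost to the contributor — now above 1 — so contributing fully is weakly dominant for every player.
So the Nash equilibrium is full contribution by all 7; the group earns 7 × (37 × 0.83 + 2.1 × 37) = 758.87.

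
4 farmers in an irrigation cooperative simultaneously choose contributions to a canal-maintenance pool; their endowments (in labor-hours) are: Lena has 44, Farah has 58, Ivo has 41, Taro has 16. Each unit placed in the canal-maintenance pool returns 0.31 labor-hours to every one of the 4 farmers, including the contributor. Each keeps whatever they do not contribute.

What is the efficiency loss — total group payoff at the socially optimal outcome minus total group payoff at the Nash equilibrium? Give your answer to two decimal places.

The private return per contributed unit is 0.31 < 1 for everyone, so the Nash equilibrium is zero contribution and the group total is Σ E_j = 44 + 58 + 41 + 16 = 159.
Each contributed unit returns 1.240 to the group, so the social optimum is full contribution by everyone: group total = 1.240 × 159 = 197.16.
Efficiency loss = (1.240 − 1) × 159 = 38.16.

38.16 labor-hours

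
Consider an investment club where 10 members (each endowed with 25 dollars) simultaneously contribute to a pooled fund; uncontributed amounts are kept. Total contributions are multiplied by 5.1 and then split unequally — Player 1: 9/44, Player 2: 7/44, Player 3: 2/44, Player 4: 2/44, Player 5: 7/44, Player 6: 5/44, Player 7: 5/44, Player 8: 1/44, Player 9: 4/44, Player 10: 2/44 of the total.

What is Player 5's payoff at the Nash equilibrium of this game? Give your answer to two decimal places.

45.28 dollars

A player with share s gets back 5.1·s per unit contributed, so full contribution is dominant for anyone with s > 1/5.1 = 0.1961 and zero contribution is dominant for anyone below.
Player 1 alone (share 9/44) is above the threshold, contributing 25; the remaining 9 contribute 0. Total contributed: 25.
Player 5 keeps 25 and receives 5.1 × 25 × 7/44 = 20.28 from the pooled fund, for a payoff of 45.28.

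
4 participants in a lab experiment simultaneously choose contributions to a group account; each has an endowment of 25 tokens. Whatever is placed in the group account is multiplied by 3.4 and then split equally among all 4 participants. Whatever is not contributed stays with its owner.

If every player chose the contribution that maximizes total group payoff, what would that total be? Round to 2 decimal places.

340.00 tokens

Each contributed unit returns 3.400 to the group as a whole (0.8500 to each of 4 players), which exceeds 1, so the social optimum is full contribution: group total = 3.400 × 100 = 340.00.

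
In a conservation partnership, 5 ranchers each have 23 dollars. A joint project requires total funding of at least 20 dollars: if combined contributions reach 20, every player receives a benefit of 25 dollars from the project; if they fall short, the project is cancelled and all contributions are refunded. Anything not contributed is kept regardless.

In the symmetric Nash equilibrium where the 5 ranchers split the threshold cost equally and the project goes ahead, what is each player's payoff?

Equal share of the threshold: 20/5 = 4.
At this profile no one gains by cutting their contribution: any cut drops the total below 20, the project is cancelled, contributions are refunded, and the deviator ends with 23, which is less than 23 − 4 + 25 = 44. Contributing more than 4 just wastes the excess. So contributing exactly 4 is a best response.
Each player's payoff: 23 − 4 + 25 = 44.

44 dollars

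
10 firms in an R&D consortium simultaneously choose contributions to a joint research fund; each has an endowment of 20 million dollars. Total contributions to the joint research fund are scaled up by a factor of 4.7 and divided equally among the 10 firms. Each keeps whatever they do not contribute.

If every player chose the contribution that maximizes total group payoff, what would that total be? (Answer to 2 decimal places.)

940.00 million dollars

Each contributed unit returns 4.700 to the group as a whole (0.4700 to each of 10 players), which exceeds 1, so the social optimum is full contribution: group total = 4.700 × 200 = 940.00.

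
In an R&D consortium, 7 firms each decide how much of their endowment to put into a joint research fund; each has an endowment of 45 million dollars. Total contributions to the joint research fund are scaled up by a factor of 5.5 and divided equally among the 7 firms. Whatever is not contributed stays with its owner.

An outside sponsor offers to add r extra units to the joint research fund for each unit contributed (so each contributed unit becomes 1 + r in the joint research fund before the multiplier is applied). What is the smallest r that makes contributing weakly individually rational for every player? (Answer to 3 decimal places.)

With matching at rate r, one contributed unit becomes (1 + r) in the joint research fund and returns 5.5 × (1 + r) / 7 to the contributor.
Setting this equal to 1: 1 + r = 7/5.5 = 1.2727.
So the minimum matching rate is r = 1.2727 − 1 = 0.273.

0.273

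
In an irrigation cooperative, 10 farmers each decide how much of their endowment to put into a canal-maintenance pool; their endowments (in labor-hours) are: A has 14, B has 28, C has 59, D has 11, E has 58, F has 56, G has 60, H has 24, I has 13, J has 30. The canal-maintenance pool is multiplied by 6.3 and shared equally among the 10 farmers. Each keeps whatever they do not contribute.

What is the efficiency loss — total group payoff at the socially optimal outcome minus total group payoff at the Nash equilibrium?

The private return per contributed unit is 6.3/10 = 0.6300 < 1 for every player regardless of endowment, so the Nash equilibrium is zero contribution and the group total is Σ E_j = 14 + 28 + 59 + 11 + 58 + 56 + 60 + 24 + 13 + 30 = 353.
Each contributed unit returns 6.300 to the group, so the social optimum is full contribution by everyone: group total = 6.300 × 353 = 2223.90.
Efficiency loss = (6.300 − 1) × 353 = 1870.90.

1870.90 labor-hours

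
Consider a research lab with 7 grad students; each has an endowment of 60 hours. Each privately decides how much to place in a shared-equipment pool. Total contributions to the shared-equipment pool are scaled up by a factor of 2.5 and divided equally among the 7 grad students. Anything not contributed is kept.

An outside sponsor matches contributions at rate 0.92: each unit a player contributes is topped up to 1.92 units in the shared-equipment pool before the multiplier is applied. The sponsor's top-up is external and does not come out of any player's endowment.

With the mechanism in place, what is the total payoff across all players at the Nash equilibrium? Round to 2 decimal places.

Even with the mechanism, each unit contributed returns only 2.5 × 1.92 / 7 = 0.6857 per unit of net cost, so contributing nothing is still dominant.
Everyone keeps their endowment and the group total is 7 × 60 = 420.

420.00 hours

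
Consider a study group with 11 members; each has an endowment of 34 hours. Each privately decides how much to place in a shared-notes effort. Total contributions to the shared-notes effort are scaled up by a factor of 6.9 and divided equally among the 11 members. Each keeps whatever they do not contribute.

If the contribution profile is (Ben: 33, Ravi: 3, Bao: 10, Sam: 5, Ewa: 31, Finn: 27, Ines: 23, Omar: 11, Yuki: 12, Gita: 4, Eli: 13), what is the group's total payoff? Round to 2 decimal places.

1388.80 hours

Total contributed: 33 + 3 + 10 + 5 + 31 + 27 + 23 + 11 + 12 + 4 + 13 = 172; total kept: 11 × 34 − 172 = 202.
The shared-notes effort pays out 6.9 × 172 = 1186.80 in aggregate.
Group total = 202 + 1186.80 = 1388.80.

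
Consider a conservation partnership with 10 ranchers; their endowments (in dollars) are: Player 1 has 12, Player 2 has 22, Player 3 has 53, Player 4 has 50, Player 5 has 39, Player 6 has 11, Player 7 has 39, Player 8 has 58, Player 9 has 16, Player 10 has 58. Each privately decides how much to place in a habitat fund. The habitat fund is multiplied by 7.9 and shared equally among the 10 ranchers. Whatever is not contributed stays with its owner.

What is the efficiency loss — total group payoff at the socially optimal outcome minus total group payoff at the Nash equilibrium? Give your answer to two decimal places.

2470.20 dollars

The private return per contributed unit is 7.9/10 = 0.7900 < 1 for every player regardless of endowment, so the Nash equilibrium is zero contribution and the group total is Σ E_j = 12 + 22 + 53 + 50 + 39 + 11 + 39 + 58 + 16 + 58 = 358.
Each contributed unit returns 7.900 to the group, so the social optimum is full contribution by everyone: group total = 7.900 × 358 = 2828.20.
Efficiency loss = (7.900 − 1) × 358 = 2470.20.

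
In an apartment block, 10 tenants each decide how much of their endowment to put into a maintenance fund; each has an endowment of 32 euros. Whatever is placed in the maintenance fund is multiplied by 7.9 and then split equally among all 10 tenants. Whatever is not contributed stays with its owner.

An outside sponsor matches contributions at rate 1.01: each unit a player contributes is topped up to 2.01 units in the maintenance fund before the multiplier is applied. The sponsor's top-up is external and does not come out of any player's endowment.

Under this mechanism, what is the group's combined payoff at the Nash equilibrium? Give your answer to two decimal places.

5081.28 euros

Under the mechanism each unit contributed yields 7.9 × 2.01 / 10 = 1.5879 back to its contributor per unit of net cost, which exceeds 1, making full contribution the dominant choice for everyone.
So the Nash equilibrium is full contribution by all 10; the group earns 7.9 × 2.01 × 320 = 5081.28.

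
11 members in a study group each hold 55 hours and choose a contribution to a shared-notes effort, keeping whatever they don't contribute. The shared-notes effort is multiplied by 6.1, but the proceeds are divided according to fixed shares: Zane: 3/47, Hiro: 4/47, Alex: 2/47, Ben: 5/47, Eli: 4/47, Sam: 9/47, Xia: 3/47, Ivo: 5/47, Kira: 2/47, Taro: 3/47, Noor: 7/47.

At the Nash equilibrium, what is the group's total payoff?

Each unit j contributes comes back to j as 6.1 × (j's share), so j prefers to contribute only if that share exceeds 1/6.1 = 0.1639; otherwise keeping the unit dominates.
Sam alone (share 9/47) is above the threshold, contributing 55; the remaining 10 contribute 0. Total contributed: 55.
The shared-notes effort pays out 6.1 × 55 = 335.50 in total (split across the unequal shares, but the aggregate is all that matters for the group sum).
The 10 free-riders keep 55 each, adding 550. Group total = 550 + 335.50 = 885.50.

885.50 hours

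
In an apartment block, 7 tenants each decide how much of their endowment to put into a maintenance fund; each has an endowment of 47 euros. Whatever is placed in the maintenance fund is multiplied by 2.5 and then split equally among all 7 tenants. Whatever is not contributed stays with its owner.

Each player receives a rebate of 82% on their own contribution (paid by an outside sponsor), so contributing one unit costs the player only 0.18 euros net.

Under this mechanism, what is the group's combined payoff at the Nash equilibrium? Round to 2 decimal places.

The effective private return per unit is now (2.5/7) / 0.18 = 1.9841 > 1, so every player's dominant strategy flips to full contribution.
At the Nash equilibrium everyone contributes 47. Group total payoff = 7 × (47 × 0.82 + 2.5 × 47) = 1092.28.

1092.28 euros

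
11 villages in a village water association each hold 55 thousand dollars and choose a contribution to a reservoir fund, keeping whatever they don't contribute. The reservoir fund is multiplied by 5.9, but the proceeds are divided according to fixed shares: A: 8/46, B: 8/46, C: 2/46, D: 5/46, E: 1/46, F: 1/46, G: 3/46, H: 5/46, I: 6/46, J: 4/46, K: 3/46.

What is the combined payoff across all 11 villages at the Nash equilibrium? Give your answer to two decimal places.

Player j's private return per contributed unit is 5.9 × (j's share). Contributing is weakly dominant for j when that share is at least 1/5.9 = 0.1695, and contributing 0 is dominant otherwise.
A and B are above the threshold, contributing 55 each; the remaining 9 contribute 0. Total contributed: 110.
The reservoir fund pays out 5.9 × 110 = 649.00 in total (split across the unequal shares, but the aggregate is all that matters for the group sum).
The 9 free-riders keep 55 each, adding 495. Group total = 495 + 649.00 = 1144.00.

1144.00 thousand dollars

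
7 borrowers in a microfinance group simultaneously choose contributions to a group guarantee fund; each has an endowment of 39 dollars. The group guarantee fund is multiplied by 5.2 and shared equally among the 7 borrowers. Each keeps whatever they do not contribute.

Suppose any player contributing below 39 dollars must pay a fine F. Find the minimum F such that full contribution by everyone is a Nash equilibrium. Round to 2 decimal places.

10.03 dollars

Given the others contribute fully, the best deviation is to contribute 0 (any partial contribution still incurs the fine and gives up units whose private return 0.7429 is below 1).
Deviating from 39 to 0 saves 39 dollars but forfeits the deviator's share of the drop in the group guarantee fund: 5.2/7 × 39 = 28.97.
So the deviation gain is 39 − 28.97 = 10.03, and the fine must be at least 10.03 dollars to wipe it out.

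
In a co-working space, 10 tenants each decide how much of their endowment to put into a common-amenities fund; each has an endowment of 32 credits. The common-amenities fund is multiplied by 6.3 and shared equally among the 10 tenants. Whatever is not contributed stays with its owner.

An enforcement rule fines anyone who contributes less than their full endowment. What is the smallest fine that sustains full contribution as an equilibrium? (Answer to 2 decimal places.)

Given the others contribute fully, the best deviation is to contribute 0 (any partial contribution still incurs the fine and gives up units whose private return 0.6300 is below 1).
Deviating from 32 to 0 saves 32 credits but forfeits the deviator's share of the drop in the common-amenities fund: 6.3/10 × 32 = 20.16.
So the deviation gain is 32 − 20.16 = 11.84, and the fine must be at least 11.84 credits to wipe it out.

11.84 credits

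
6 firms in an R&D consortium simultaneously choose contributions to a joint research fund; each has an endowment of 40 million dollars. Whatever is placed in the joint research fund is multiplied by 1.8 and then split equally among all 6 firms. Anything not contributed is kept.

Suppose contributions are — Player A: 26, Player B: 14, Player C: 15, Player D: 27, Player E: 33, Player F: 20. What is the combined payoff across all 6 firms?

Total contributed: 26 + 14 + 15 + 27 + 33 + 20 = 135; total kept: 6 × 40 − 135 = 105.
The joint research fund pays out 1.8 × 135 = 243.00 in aggregate.
Group total = 105 + 243.00 = 348.00.

348.00 million dollars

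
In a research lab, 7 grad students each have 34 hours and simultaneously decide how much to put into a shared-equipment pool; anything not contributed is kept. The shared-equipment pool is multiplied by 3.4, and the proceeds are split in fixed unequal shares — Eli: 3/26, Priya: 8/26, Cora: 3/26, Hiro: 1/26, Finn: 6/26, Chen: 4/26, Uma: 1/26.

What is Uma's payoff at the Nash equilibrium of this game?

For player j, contributing a unit is worthwhile iff 3.4 × (j's share) ≥ 1, i.e. iff j's share is at least 0.2941.
Only Priya (8/26) clears that bar, contributing 34; the remaining 6 contribute 0. Total contributed: 34.
Uma keeps 34 and receives 3.4 × 34 × 1/26 = 4.45 from the shared-equipment pool, for a payoff of 38.45.

38.45 hours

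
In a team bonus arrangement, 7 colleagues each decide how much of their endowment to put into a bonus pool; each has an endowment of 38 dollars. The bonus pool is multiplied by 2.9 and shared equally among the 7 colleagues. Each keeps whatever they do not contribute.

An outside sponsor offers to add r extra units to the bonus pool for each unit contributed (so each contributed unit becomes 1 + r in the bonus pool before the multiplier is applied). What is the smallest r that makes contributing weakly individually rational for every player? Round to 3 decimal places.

With matching at rate r, one contributed unit becomes (1 + r) in the bonus pool and returns 2.9 × (1 + r) / 7 to the contributor.
Setting this equal to 1: 1 + r = 7/2.9 = 2.4138.
So the minimum matching rate is r = 2.4138 − 1 = 1.414.

1.414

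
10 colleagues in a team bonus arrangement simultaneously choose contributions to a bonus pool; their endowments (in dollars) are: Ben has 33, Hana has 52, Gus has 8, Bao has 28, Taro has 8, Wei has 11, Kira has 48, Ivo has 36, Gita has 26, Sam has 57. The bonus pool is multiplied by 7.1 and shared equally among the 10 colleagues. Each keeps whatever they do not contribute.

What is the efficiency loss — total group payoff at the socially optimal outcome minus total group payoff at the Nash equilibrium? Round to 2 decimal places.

1872.70 dollars

The private return per contributed unit is 7.1/10 = 0.7100 < 1 for every player regardless of endowment, so the Nash equilibrium is zero contribution and the group total is Σ E_j = 33 + 52 + 8 + 28 + 8 + 11 + 48 + 36 + 26 + 57 = 307.
Each contributed unit returns 7.100 to the group, so the social optimum is full contribution by everyone: group total = 7.100 × 307 = 2179.70.
Efficiency loss = (7.100 − 1) × 307 = 1872.70.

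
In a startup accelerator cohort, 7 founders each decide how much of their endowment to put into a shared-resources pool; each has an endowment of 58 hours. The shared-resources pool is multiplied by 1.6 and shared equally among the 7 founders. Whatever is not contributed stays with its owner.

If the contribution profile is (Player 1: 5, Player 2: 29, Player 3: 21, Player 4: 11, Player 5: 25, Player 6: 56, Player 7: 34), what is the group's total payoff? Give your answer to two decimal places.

514.60 hours

Total contributed: 5 + 29 + 21 + 11 + 25 + 56 + 34 = 181; total kept: 7 × 58 − 181 = 225.
The shared-resources pool pays out 1.6 × 181 = 289.60 in aggregate.
Group total = 225 + 289.60 = 514.60.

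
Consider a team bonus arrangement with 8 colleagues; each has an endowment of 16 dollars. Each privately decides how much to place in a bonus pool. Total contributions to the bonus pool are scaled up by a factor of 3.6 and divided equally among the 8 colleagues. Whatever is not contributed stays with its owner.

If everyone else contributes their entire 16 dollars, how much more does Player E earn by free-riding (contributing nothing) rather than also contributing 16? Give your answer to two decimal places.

8.80 dollars

Switching from a contribution of 16 to 0 lets Player E keep an extra 16 dollars, but lowers the bonus pool by 16, which costs Player E their own share of that drop: 3.6/8 × 16 = 7.20.
Net gain = 16 − 7.20 = 8.80. The private return per contributed unit (0.4500) is below 1, so free-riding is indeed the best response regardless of what the others do.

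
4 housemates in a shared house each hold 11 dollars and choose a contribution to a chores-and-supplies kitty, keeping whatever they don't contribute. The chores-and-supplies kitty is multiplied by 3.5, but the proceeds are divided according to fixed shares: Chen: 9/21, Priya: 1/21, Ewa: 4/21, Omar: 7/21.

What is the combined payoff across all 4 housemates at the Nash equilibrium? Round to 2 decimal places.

99.00 dollars

For player j, contributing a unit is worthwhile iff 3.5 × (j's share) ≥ 1, i.e. iff j's share is at least 0.2857.
The shares above 0.2857 belong to Chen and Omar, contributing 11 each; the remaining 2 contribute 0. Total contributed: 22.
The chores-and-supplies kitty pays out 3.5 × 22 = 77.00 in total (split across the unequal shares, but the aggregate is all that matters for the group sum).
The 2 free-riders keep 11 each, adding 22. Group total = 22 + 77.00 = 99.00.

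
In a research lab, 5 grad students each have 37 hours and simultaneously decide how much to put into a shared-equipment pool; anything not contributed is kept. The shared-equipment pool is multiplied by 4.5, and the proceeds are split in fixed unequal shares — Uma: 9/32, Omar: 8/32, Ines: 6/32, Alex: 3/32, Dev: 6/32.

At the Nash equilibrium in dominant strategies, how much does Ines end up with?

Player j's private return per contributed unit is 4.5 × (j's share). Contributing is weakly dominant for j when that share is at least 1/4.5 = 0.2222, and contributing 0 is dominant otherwise.
Uma and Omar clear that bar, contributing 37 each; the remaining 3 contribute 0. Total contributed: 74.
Ines keeps 37 and receives 4.5 × 74 × 6/32 = 62.44 from the shared-equipment pool, for a payoff of 99.44.

99.44 hours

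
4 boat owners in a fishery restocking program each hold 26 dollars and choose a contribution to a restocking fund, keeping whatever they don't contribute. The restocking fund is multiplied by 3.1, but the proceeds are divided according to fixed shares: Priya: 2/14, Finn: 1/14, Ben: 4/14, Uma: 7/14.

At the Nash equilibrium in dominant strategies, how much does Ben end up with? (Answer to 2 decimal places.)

49.03 dollars

For player j, contributing a unit is worthwhile iff 3.1 × (j's share) ≥ 1, i.e. iff j's share is at least 0.3226.
Uma alone (share 7/14) is above the threshold, contributing 26; the remaining 3 contribute 0. Total contributed: 26.
Ben keeps 26 and receives 3.1 × 26 × 4/14 = 23.03 from the restocking fund, for a payoff of 49.03.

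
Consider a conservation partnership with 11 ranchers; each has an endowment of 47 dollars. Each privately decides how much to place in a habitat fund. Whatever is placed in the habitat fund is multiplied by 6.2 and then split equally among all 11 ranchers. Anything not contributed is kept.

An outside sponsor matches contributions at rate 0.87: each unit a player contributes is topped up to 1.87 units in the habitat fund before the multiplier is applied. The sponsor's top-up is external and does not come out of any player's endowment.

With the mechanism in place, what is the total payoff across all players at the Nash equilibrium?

The effective private return per unit is now 6.2 × 1.87 / 11 = 1.0540 > 1, so every player's dominant strategy flips to full contribution.
At the Nash equilibrium everyone contributes 47. Group total payoff = 6.2 × 1.87 × 517 = 5994.10.

5994.10 dollars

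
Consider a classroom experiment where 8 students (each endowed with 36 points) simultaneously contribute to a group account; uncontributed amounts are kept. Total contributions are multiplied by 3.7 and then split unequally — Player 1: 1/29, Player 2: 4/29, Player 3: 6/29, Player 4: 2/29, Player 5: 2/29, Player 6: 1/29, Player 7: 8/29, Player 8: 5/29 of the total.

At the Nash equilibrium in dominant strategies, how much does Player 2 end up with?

54.37 points

Player j's private return per contributed unit is 3.7 × (j's share). Contributing is weakly dominant for j when that share is at least 1/3.7 = 0.2703, and contributing 0 is dominant otherwise.
The only share above 0.2703 is Player 7's 8/29, contributing 36; the remaining 7 contribute 0. Total contributed: 36.
Player 2 keeps 36 and receives 3.7 × 36 × 4/29 = 18.37 from the group account, for a payoff of 54.37.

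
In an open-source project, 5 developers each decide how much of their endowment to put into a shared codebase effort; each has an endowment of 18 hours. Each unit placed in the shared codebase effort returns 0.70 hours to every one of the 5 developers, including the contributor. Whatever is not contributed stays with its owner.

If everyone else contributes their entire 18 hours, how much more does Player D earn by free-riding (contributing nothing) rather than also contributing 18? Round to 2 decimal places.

Switching from a contribution of 18 to 0 lets Player D keep an extra 18 hours, but lowers the shared codebase effort by 18, which costs Player D their own share of that drop: 0.70 × 18 = 12.60.
Net gain = 18 − 12.60 = 5.40. The private return per contributed unit (0.70) is below 1, so free-riding is indeed the best response regardless of what the others do.

5.40 hours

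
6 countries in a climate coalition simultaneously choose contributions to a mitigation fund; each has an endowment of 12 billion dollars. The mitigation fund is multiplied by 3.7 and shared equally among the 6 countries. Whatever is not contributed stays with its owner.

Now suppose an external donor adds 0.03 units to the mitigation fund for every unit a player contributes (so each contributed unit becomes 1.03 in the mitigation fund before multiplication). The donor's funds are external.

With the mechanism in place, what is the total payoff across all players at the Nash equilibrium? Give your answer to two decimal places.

72.00 billion dollars

With the mechanism, a contributed unit returns 3.7 × 1.03 / 6 = 0.6352 per unit of net cost — still below 1 — so contributing 0 remains dominant for every player.
Everyone keeps their endowment and the group total is 6 × 12 = 72.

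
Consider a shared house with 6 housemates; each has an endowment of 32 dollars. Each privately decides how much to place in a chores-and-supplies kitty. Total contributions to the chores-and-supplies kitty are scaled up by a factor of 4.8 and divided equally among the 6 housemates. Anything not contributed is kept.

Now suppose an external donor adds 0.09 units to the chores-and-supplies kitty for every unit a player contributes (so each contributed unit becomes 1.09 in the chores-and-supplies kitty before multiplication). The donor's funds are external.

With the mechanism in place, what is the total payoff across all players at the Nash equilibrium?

The effective private return is 4.8 × 1.09 / 6 = 0.8720, which is still under 1, so the mechanism doesn't change anyone's dominant strategy: zero contribution.
At the Nash equilibrium no one contributes; group total payoff = 6 × 32 = 192.

192.00 dollars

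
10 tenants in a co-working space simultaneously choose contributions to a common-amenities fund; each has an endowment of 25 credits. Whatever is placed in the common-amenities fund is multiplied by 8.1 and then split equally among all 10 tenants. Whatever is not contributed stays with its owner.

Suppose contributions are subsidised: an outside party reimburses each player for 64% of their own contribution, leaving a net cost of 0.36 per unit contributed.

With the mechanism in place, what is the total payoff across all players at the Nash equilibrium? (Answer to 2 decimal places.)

The effective private return per unit is now (8.1/10) / 0.36 = 2.2500 > 1, so every player's dominant strategy flips to full contribution.
At the Nash equilibrium everyone contributes 25. Group total payoff = 10 × (25 × 0.64 + 8.1 × 25) = 2185.00.

2185.00 credits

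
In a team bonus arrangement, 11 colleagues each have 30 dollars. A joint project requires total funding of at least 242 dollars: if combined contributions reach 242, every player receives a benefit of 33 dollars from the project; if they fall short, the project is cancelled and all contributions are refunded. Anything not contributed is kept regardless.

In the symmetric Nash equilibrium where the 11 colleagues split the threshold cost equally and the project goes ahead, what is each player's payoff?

41 dollars

Equal share of the threshold: 242/11 = 22.
At this profile no one gains by cutting their contribution: any cut drops the total below 242, the project is cancelled, contributions are refunded, and the deviator ends with 30, which is less than 30 − 22 + 33 = 41. Contributing more than 22 just wastes the excess. So contributing exactly 22 is a best response.
Each player's payoff: 30 − 22 + 33 = 41.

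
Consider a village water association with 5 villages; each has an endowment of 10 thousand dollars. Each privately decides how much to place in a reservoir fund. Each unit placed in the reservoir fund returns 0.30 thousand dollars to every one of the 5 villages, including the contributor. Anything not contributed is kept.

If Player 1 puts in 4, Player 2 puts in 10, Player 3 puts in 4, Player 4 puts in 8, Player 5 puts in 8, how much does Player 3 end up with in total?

16.20 thousand dollars

Total contributed: 4 + 10 + 4 + 8 + 8 = 34.
Each receives 0.30 × 34 = 10.20 from the reservoir fund.
Player 3 keeps 10 − 4 = 6, so Player 3's payoff is 6 + 10.20 = 16.20.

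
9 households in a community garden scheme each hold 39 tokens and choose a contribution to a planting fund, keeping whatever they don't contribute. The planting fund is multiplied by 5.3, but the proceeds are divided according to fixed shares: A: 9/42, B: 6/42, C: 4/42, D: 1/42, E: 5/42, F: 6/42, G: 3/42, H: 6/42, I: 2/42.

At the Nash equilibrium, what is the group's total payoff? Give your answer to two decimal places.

518.70 tokens

Player j's private return per contributed unit is 5.3 × (j's share). Contributing is weakly dominant for j when that share is at least 1/5.3 = 0.1887, and contributing 0 is dominant otherwise.
The only share above 0.1887 is A's 9/42, contributing 39; the remaining 8 contribute 0. Total contributed: 39.
The planting fund pays out 5.3 × 39 = 206.70 in total (split across the unequal shares, but the aggregate is all that matters for the group sum).
The 8 free-riders keep 39 each, adding 312. Group total = 312 + 206.70 = 518.70.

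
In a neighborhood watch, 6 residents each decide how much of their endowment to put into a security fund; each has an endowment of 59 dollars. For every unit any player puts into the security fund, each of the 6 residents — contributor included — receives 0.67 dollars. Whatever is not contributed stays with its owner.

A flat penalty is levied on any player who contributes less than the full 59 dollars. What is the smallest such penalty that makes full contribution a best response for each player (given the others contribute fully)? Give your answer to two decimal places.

Given the others contribute fully, the best deviation is to contribute 0 (any partial contribution still incurs the fine and gives up units whose private return 0.67 is below 1).
Deviating from 59 to 0 saves 59 dollars but forfeits the deviator's share of the drop in the security fund: 0.67 × 59 = 39.53.
So the deviation gain is 59 − 39.53 = 19.47, and the fine must be at least 19.47 dollars to wipe it out.

19.47 dollars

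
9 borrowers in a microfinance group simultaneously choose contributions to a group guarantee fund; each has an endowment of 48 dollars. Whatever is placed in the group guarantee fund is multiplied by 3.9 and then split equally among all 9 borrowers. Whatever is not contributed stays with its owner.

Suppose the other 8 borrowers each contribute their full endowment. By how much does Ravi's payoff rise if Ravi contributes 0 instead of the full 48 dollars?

27.20 dollars

Switching from a contribution of 48 to 0 lets Ravi keep an extra 48 dollars, but lowers the group guarantee fund by 48, which costs Ravi their own share of that drop: 3.9/9 × 48 = 20.80.
Net gain = 48 − 20.80 = 27.20. The private return per contributed unit (0.4333) is below 1, so free-riding is indeed the best response regardless of what the others do.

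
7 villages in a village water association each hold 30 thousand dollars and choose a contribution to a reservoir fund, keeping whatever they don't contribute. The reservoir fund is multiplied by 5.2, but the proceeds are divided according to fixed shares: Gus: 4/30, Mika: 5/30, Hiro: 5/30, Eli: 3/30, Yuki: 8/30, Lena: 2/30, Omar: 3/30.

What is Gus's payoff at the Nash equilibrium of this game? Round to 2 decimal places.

50.80 thousand dollars

For player j, contributing a unit is worthwhile iff 5.2 × (j's share) ≥ 1, i.e. iff j's share is at least 0.1923.
Yuki alone (share 8/30) is above the threshold, contributing 30; the remaining 6 contribute 0. Total contributed: 30.
Gus keeps 30 and receives 5.2 × 30 × 4/30 = 20.80 from the reservoir fund, for a payoff of 50.80.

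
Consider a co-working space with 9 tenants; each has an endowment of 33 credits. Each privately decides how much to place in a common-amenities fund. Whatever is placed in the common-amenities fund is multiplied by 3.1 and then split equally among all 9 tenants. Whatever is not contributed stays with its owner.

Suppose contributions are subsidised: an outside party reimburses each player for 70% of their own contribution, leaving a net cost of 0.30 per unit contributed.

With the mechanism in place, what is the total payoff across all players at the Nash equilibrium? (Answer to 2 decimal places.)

1128.60 credits

The effective private return per unit is now (3.1/9) / 0.30 = 1.1481 > 1, so every player's dominant strategy flips to full contribution.
At the Nash equilibrium everyone contributes 33. Group total payoff = 9 × (33 × 0.70 + 3.1 × 33) = 1128.60.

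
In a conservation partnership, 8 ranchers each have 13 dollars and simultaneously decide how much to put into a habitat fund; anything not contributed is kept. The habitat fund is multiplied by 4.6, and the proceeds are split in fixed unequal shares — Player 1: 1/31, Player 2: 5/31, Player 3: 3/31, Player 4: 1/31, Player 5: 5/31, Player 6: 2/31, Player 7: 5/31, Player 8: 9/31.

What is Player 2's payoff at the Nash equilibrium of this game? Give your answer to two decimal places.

Player j's private return per contributed unit is 4.6 × (j's share). Contributing is weakly dominant for j when that share is at least 1/4.6 = 0.2174, and contributing 0 is dominant otherwise.
Only Player 8 (9/31) clears that bar, contributing 13; the remaining 7 contribute 0. Total contributed: 13.
Player 2 keeps 13 and receives 4.6 × 13 × 5/31 = 9.65 from the habitat fund, for a payoff of 22.65.

22.65 dollars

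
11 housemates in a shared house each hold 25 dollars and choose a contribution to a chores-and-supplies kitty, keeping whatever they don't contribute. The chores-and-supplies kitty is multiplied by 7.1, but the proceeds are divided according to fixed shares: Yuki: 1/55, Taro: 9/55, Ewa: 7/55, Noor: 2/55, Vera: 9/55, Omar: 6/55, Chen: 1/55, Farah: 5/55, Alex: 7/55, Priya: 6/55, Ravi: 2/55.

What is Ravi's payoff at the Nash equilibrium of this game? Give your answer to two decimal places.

37.91 dollars

Player j's private return per contributed unit is 7.1 × (j's share). Contributing is weakly dominant for j when that share is at least 1/7.1 = 0.1408, and contributing 0 is dominant otherwise.
Taro and Vera clear that bar, contributing 25 each; the remaining 9 contribute 0. Total contributed: 50.
Ravi keeps 25 and receives 7.1 × 50 × 2/55 = 12.91 from the chores-and-supplies kitty, for a payoff of 37.91.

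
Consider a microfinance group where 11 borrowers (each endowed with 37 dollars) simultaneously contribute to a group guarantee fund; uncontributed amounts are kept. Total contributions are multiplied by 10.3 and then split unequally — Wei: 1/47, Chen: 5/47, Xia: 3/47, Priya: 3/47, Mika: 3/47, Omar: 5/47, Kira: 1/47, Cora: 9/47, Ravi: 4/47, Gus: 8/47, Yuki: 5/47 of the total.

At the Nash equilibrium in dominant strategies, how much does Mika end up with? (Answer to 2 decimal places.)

A player with share s gets back 10.3·s per unit contributed, so full contribution is dominant for anyone with s > 1/10.3 = 0.0971 and zero contribution is dominant for anyone below.
The shares above 0.0971 belong to Chen, Omar, Cora, Gus and Yuki, contributing 37 each; the remaining 6 contribute 0. Total contributed: 185.
Mika keeps 37 and receives 10.3 × 185 × 3/47 = 121.63 from the group guarantee fund, for a payoff of 158.63.

158.63 dollars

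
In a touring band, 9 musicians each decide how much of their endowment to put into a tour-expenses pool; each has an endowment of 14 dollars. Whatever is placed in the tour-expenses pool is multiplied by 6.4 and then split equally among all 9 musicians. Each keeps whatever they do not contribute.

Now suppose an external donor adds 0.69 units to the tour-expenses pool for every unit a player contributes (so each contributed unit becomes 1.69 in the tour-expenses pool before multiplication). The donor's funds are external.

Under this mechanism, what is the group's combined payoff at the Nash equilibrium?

1362.82 dollars

Under the mechanism each unit contributed yields 6.4 × 1.69 / 9 = 1.2018 back to its contributor per unit of net cost, which exceeds 1, making full contribution the dominant choice for everyone.
At the Nash equilibrium everyone contributes 14. Group total payoff = 6.4 × 1.69 × 126 = 1362.82.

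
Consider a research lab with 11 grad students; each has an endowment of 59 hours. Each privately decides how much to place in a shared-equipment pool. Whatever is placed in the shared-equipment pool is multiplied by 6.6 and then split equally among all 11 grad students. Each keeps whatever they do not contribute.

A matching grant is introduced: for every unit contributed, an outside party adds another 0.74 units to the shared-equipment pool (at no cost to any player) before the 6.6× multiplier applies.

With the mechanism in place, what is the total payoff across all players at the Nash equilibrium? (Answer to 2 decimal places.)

With the mechanism, a contributed unit returns 6.6 × 1.74 / 11 = 1.0440 per unit of net cost to the contributor — now above 1 — so contributing fully is weakly dominant for every player.
At the Nash equilibrium everyone contributes 59. Group total payoff = 6.6 × 1.74 × 649 = 7453.12.

7453.12 hours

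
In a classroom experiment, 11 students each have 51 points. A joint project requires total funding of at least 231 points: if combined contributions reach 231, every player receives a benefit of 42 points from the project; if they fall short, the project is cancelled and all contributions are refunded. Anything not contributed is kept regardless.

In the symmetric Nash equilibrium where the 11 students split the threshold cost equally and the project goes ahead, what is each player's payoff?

72 points

Equal share of the threshold: 231/11 = 21.
At this profile no one gains by cutting their contribution: any cut drops the total below 231, the project is cancelled, contributions are refunded, and the deviator ends with 51, which is less than 51 − 21 + 42 = 72. Contributing more than 21 just wastes the excess. So contributing exactly 21 is a best response.
Each player's payoff: 51 − 21 + 42 = 72.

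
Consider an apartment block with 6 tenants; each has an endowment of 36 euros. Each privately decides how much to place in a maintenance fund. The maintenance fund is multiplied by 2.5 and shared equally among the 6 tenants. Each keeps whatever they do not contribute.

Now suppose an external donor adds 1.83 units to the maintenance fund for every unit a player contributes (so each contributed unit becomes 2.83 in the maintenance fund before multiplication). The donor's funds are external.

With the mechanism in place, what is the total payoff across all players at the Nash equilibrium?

With the mechanism, a contributed unit returns 2.5 × 2.83 / 6 = 1.1792 per unit of net cost to the contributor — now above 1 — so contributing fully is weakly dominant for every player.
So the Nash equilibrium is full contribution by all 6; the group earns 2.5 × 2.83 × 216 = 1528.20.

1528.20 euros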